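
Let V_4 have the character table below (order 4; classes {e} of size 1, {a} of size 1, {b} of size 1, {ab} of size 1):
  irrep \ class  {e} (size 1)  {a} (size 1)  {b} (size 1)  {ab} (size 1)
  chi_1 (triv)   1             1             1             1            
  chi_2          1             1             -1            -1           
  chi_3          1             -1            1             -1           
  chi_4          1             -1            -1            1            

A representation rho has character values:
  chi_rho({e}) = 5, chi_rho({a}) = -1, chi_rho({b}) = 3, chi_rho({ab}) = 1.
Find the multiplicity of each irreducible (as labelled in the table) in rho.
Multiplicities: chi_1: 2, chi_2: 0, chi_3: 2, chi_4: 1.

Use <chi_rho, chi> = (1/|G|) sum_C |C| * chi_rho(C) * conj(chi(C)) with |G| = 4 for each irreducible chi in the table:
  <chi_rho, chi_1> = (1/4)[1*(5)*conj(1) + 1*(-1)*conj(1) + 1*(3)*conj(1) + 1*(1)*conj(1)]
      = (1/4)[(5) + (-1) + (3) + (1)] = 8/4 = 2
  <chi_rho, chi_2> = (1/4)[1*(5)*conj(1) + 1*(-1)*conj(1) + 1*(3)*conj(-1) + 1*(1)*conj(-1)]
      = (1/4)[(5) + (-1) + (-3) + (-1)] = 0/4 = 0
  <chi_rho, chi_3> = (1/4)[1*(5)*conj(1) + 1*(-1)*conj(-1) + 1*(3)*conj(1) + 1*(1)*conj(-1)]
      = (1/4)[(5) + (1) + (3) + (-1)] = 8/4 = 2
  <chi_rho, chi_4> = (1/4)[1*(5)*conj(1) + 1*(-1)*conj(-1) + 1*(3)*conj(-1) + 1*(1)*conj(1)]
      = (1/4)[(5) + (1) + (-3) + (1)] = 4/4 = 1
Dimension check: dim(rho) = sum (mult * dim) = 2*1 + 0*1 + 2*1 + 1*1 = 5 = chi_rho(e) = 5.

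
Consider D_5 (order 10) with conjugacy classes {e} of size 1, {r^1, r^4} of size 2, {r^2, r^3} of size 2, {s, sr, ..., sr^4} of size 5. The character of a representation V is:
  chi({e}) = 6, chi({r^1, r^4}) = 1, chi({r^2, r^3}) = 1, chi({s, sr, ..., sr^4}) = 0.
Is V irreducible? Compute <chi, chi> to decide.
Not irreducible (reducible): <chi, chi> = 4 > 1.

Derivation: <chi, chi> = (1/|G|) sum_C |C| * |chi(C)|^2 = (1/10)[1*|6|^2 + 2*|1|^2 + 2*|1|^2 + 5*|0|^2]
  = (1/10)[(36) + (2) + (2) + (0)] = 40/10 = 4.
A character is irreducible iff <chi, chi> = 1, so this representation is reducible.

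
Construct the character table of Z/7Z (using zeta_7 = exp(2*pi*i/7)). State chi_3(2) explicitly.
Character table of Z/7Z (irreps indexed chi_0,...,chi_6 with chi_k(m) = zeta_7^(k*m), zeta_7 = exp(2*pi*i/7)):
  irrep \ class  {0} (size 1)  {1} (size 1)    {2} (size 1)    {3} (size 1)    {4} (size 1)    {5} (size 1)    {6} (size 1)  
  chi_0          1             1               1               1               1               1               1             
  chi_1          1             exp(2*I*pi/7)   exp(4*I*pi/7)   exp(6*I*pi/7)   exp(-6*I*pi/7)  exp(-4*I*pi/7)  exp(-2*I*pi/7)
  chi_2          1             exp(4*I*pi/7)   exp(-6*I*pi/7)  exp(-2*I*pi/7)  exp(2*I*pi/7)   exp(6*I*pi/7)   exp(-4*I*pi/7)
  chi_3          1             exp(6*I*pi/7)   exp(-2*I*pi/7)  exp(4*I*pi/7)   exp(-4*I*pi/7)  exp(2*I*pi/7)   exp(-6*I*pi/7)
  chi_4          1             exp(-6*I*pi/7)  exp(2*I*pi/7)   exp(-4*I*pi/7)  exp(4*I*pi/7)   exp(-2*I*pi/7)  exp(6*I*pi/7) 
  chi_5          1             exp(-4*I*pi/7)  exp(6*I*pi/7)   exp(2*I*pi/7)   exp(-2*I*pi/7)  exp(-6*I*pi/7)  exp(4*I*pi/7) 
  chi_6          1             exp(-2*I*pi/7)  exp(-4*I*pi/7)  exp(-6*I*pi/7)  exp(6*I*pi/7)   exp(4*I*pi/7)   exp(2*I*pi/7) 

Spot check: chi_3(2) = zeta_7^(3*2) = zeta_7^6 = exp(-2*I*pi/7).

Why: Z/7Z is abelian, so all 7 irreducible complex representations are 1-dimensional. They are given by chi_k(m) = zeta_7^(k*m) for k = 0,...,6. Row orthogonality: sum_m chi_k(m) conj(chi_l(m)) = 7 * [k = l].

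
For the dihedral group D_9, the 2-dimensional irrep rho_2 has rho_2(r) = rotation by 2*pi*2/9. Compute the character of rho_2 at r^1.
chi_{rho_2}(r^1) = 2*cos(2*pi*2*1/9) = 2*cos(4*pi/9)

Why: rho_2(r^1) is rotation by angle 2*pi*2*1/9, whose trace is 2*cos(2*pi*2*1/9) = 2*cos(4*pi/9).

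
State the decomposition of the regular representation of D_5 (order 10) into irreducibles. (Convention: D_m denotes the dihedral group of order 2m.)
Each irreducible V_i of dimension d_i appears with multiplicity d_i, i.e. rho_reg = (direct sum over all irreducibles V_i) d_i V_i. The irreducible dimensions for D_5 are 1, 1, 2, 2: 2 irreducibles of dimension 1, each with multiplicity 1; 2 irreducibles of dimension 2, each with multiplicity 2. Total dimension 2*1*1 + 2*2*2 = 10 = |G|.

Working: General theorem: in the regular representation of a finite group G, each irreducible appears with multiplicity equal to its dimension. Check: dim(rho_reg) = sum d_i^2 = 1 + 1 + 4 + 4 = 10 = |G|.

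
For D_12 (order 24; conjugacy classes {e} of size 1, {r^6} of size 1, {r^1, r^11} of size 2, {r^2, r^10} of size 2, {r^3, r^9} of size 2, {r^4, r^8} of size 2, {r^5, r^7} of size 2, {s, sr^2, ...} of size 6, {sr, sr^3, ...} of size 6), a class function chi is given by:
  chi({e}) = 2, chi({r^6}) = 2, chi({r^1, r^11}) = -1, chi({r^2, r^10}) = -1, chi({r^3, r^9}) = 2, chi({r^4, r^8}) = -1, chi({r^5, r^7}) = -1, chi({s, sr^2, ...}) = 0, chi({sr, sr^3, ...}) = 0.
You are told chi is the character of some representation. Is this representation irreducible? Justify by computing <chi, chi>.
Irreducible: <chi, chi> = 1.

Argument: <chi, chi> = (1/|G|) sum_C |C| * |chi(C)|^2 = (1/24)[1*|2|^2 + 1*|2|^2 + 2*|-1|^2 + 2*|-1|^2 + 2*|2|^2 + 2*|-1|^2 + 2*|-1|^2 + 6*|0|^2 + 6*|0|^2]
  = (1/24)[(4) + (4) + (2) + (2) + (8) + (2) + (2) + (0) + (0)] = 24/24 = 1.
A character is irreducible iff <chi, chi> = 1, so this representation is irreducible.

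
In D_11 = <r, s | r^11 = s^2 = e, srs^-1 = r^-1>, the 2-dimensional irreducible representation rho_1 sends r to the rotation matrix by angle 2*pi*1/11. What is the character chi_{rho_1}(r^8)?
chi_{rho_1}(r^8) = 2*cos(2*pi*1*8/11) = -2*cos(5*pi/11)

Derivation: rho_1(r^8) is rotation by angle 2*pi*1*8/11, whose trace is 2*cos(2*pi*1*8/11) = -2*cos(5*pi/11).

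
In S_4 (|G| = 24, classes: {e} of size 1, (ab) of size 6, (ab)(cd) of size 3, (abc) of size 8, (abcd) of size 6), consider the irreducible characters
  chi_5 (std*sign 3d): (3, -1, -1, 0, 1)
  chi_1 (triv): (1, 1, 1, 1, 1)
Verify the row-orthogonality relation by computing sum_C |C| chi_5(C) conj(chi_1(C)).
Sum = 0; so <chi_5, chi_1> = 0 (distinct irreducibles are orthogonal).

Justification: Compute term by term over conjugacy classes (|C| * chi_5(C) * conj(chi_1(C))):
  1*(3)*conj(1) + 6*(-1)*conj(1) + 3*(-1)*conj(1) + 8*(0)*conj(1) + 6*(1)*conj(1)
  = (3) + (-6) + (-3) + (0) + (6)
  = 0.
Dividing by |G| = 24 gives 0/24 = 0, matching the row-orthogonality relation <chi_5, chi_1> = [chi_5 = chi_1].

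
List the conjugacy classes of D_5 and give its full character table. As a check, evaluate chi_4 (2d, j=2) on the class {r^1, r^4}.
Conjugacy classes: {e} of size 1, {r^1, r^4} of size 2, {r^2, r^3} of size 2, {s, sr, ..., sr^4} of size 5.
Character table:
  irrep \ class              {e} (size 1)  {r^1, r^4} (size 2)  {r^2, r^3} (size 2)  {s, sr, ..., sr^4} (size 5)
  chi_1 (triv)               1             1                    1                    1                          
  chi_2 (sign: r->1, s->-1)  1             1                    1                    -1                         
  chi_3 (2d, j=1)            2             -1/2 + sqrt(5)/2     -sqrt(5)/2 - 1/2     0                          
  chi_4 (2d, j=2)            2             -sqrt(5)/2 - 1/2     -1/2 + sqrt(5)/2     0                          

Spot check: chi_4 (2d, j=2) on {r^1, r^4} = -sqrt(5)/2 - 1/2.

Solution. D_5 has order 2*5 = 10 with 4 conjugacy classes, hence 4 irreducibles. Sum of squared dims 1 + 1 + 4 + 4 = 10 = |G|. Linear characters come from the abelianisation; the 2-dimensional irreps have character r^k -> 2*cos(2*pi*j*k/5), reflections -> 0.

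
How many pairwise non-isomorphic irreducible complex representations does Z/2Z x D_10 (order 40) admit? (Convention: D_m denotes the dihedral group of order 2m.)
16

Working: The number of irreducible complex representations of a finite group equals its number of conjugacy classes. For a direct product, #classes(G x H) = #classes(G) * #classes(H). Z/2Z has 2 classes (abelian), D_10 has 8 classes, so 2 * 8 = 16, so Z/2Z x D_10 (order 40) has exactly 16 irreducible complex representations.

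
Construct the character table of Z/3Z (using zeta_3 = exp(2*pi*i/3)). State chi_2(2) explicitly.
Character table of Z/3Z (irreps indexed chi_0,...,chi_2 with chi_k(m) = zeta_3^(k*m), zeta_3 = exp(2*pi*i/3)):
  irrep \ class  {0} (size 1)  {1} (size 1)    {2} (size 1)  
  chi_0          1             1               1             
  chi_1          1             exp(2*I*pi/3)   exp(-2*I*pi/3)
  chi_2          1             exp(-2*I*pi/3)  exp(2*I*pi/3) 

Spot check: chi_2(2) = zeta_3^(2*2) = zeta_3^4 = exp(2*I*pi/3).

Justification: Z/3Z is abelian, so all 3 irreducible complex representations are 1-dimensional. They are given by chi_k(m) = zeta_3^(k*m) for k = 0,...,2. Row orthogonality: sum_m chi_k(m) conj(chi_l(m)) = 3 * [k = l].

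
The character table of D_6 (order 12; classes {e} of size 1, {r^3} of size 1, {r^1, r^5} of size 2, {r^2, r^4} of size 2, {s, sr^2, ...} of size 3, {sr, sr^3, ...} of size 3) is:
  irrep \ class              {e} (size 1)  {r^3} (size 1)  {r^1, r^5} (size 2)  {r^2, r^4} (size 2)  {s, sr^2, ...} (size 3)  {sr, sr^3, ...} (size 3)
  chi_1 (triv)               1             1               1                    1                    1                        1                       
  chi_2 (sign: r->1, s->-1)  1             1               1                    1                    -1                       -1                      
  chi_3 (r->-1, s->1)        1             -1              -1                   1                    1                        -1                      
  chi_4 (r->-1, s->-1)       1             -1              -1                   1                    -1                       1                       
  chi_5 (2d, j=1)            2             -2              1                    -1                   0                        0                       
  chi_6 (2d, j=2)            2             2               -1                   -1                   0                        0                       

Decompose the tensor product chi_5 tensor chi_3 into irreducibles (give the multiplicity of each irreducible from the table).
chi_5 tensor chi_3 = chi_6 (all other irreducibles have multiplicity 0).

Reasoning: The character of a tensor product is the pointwise product (chi_5 * chi_3)(C) = chi_5(C) * chi_3(C):
  {e}: (2)*(1), {r^3}: (-2)*(-1), {r^1, r^5}: (1)*(-1), {r^2, r^4}: (-1)*(1), {s, sr^2, ...}: (0)*(1), {sr, sr^3, ...}: (0)*(-1)
so (chi_5 * chi_3) takes values
  {e} -> 2, {r^3} -> 2, {r^1, r^5} -> -1, {r^2, r^4} -> -1, {s, sr^2, ...} -> 0, {sr, sr^3, ...} -> 0.
Now take the inner product of this character with each irreducible chi from the table, <chi_5*chi_3, chi> = (1/12) sum_C |C| (chi_5*chi_3)(C) conj(chi(C)):
  <chi_5*chi_3, chi_1> = (1/12)[1*(2)*conj(1) + 1*(2)*conj(1) + 2*(-1)*conj(1) + 2*(-1)*conj(1) + 3*(0)*conj(1) + 3*(0)*conj(1)]
      = (1/12)[(2) + (2) + (-2) + (-2) + (0) + (0)] = 0/12 = 0
  <chi_5*chi_3, chi_2> = (1/12)[1*(2)*conj(1) + 1*(2)*conj(1) + 2*(-1)*conj(1) + 2*(-1)*conj(1) + 3*(0)*conj(-1) + 3*(0)*conj(-1)]
      = (1/12)[(2) + (2) + (-2) + (-2) + (0) + (0)] = 0/12 = 0
  <chi_5*chi_3, chi_3> = (1/12)[1*(2)*conj(1) + 1*(2)*conj(-1) + 2*(-1)*conj(-1) + 2*(-1)*conj(1) + 3*(0)*conj(1) + 3*(0)*conj(-1)]
      = (1/12)[(2) + (-2) + (2) + (-2) + (0) + (0)] = 0/12 = 0
  <chi_5*chi_3, chi_4> = (1/12)[1*(2)*conj(1) + 1*(2)*conj(-1) + 2*(-1)*conj(-1) + 2*(-1)*conj(1) + 3*(0)*conj(-1) + 3*(0)*conj(1)]
      = (1/12)[(2) + (-2) + (2) + (-2) + (0) + (0)] = 0/12 = 0
  <chi_5*chi_3, chi_5> = (1/12)[1*(2)*conj(2) + 1*(2)*conj(-2) + 2*(-1)*conj(1) + 2*(-1)*conj(-1) + 3*(0)*conj(0) + 3*(0)*conj(0)]
      = (1/12)[(4) + (-4) + (-2) + (2) + (0) + (0)] = 0/12 = 0
  <chi_5*chi_3, chi_6> = (1/12)[1*(2)*conj(2) + 1*(2)*conj(2) + 2*(-1)*conj(-1) + 2*(-1)*conj(-1) + 3*(0)*conj(0) + 3*(0)*conj(0)]
      = (1/12)[(4) + (4) + (2) + (2) + (0) + (0)] = 12/12 = 1
Hence the multiplicities are chi_6: 1. Dimension check: dim(chi_5)*dim(chi_3) = 2*1 = 2 and sum (mult * dim) = 1*2 = 2.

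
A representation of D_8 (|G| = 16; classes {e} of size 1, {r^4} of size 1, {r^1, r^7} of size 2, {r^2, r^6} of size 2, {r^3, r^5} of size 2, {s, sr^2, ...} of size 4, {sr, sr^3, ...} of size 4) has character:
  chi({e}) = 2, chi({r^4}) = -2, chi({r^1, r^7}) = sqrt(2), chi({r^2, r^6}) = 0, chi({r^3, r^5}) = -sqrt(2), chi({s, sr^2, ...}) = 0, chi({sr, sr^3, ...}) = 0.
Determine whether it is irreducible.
Irreducible: <chi, chi> = 1.

<chi, chi> = (1/|G|) sum_C |C| * |chi(C)|^2 = (1/16)[1*|2|^2 + 1*|-2|^2 + 2*|sqrt(2)|^2 + 2*|0|^2 + 2*|-sqrt(2)|^2 + 4*|0|^2 + 4*|0|^2]
  = (1/16)[(4) + (4) + (4) + (0) + (4) + (0) + (0)] = 16/16 = 1.
A character is irreducible iff <chi, chi> = 1, so this representation is irreducible.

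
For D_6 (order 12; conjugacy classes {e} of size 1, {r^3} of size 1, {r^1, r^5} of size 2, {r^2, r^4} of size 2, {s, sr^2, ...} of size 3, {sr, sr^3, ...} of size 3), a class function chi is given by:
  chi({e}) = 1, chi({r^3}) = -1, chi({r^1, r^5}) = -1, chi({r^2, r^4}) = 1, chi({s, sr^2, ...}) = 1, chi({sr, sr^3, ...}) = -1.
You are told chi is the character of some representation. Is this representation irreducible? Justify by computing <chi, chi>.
Irreducible: <chi, chi> = 1.

Derivation: <chi, chi> = (1/|G|) sum_C |C| * |chi(C)|^2 = (1/12)[1*|1|^2 + 1*|-1|^2 + 2*|-1|^2 + 2*|1|^2 + 3*|1|^2 + 3*|-1|^2]
  = (1/12)[(1) + (1) + (2) + (2) + (3) + (3)] = 12/12 = 1.
A character is irreducible iff <chi, chi> = 1, so this representation is irreducible.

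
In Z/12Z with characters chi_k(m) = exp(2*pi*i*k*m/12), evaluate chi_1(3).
chi_1(3) = zeta_12^3 = I

Solution. chi_1(3) = zeta_12^(1*3) = zeta_12^3. Since zeta_12^12 = 1, this equals zeta_12^3 = exp(2*pi*i*3/12) = I.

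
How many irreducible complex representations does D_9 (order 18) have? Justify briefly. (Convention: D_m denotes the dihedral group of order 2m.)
6

Derivation: The number of irreducible complex representations of a finite group equals its number of conjugacy classes. D_9 has 6 conjugacy classes ((n+3)/2 for n odd), so D_9 (order 18) has exactly 6 irreducible complex representations.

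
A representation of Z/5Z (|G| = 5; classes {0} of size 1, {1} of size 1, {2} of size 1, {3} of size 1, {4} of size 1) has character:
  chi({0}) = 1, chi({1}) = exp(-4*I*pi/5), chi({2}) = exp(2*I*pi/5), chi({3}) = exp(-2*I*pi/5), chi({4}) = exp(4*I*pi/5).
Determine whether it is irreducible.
Irreducible: <chi, chi> = 1.

Argument: <chi, chi> = (1/|G|) sum_C |C| * |chi(C)|^2 = (1/5)[1*|1|^2 + 1*|exp(-4*I*pi/5)|^2 + 1*|exp(2*I*pi/5)|^2 + 1*|exp(-2*I*pi/5)|^2 + 1*|exp(4*I*pi/5)|^2]
  = (1/5)[(1) + (1) + (1) + (1) + (1)] = 5/5 = 1.
(Exp terms are combined using exp(i*s)*conj(exp(i*t)) = exp(i*(s-t)), and sums of them are collapsed using the identity that for every m > 1 the m distinct m-th roots of unity sum to 0, e.g. 1 + exp(2*I*pi/3) + exp(-2*I*pi/3) = 0.)
A character is irreducible iff <chi, chi> = 1, so this representation is irreducible.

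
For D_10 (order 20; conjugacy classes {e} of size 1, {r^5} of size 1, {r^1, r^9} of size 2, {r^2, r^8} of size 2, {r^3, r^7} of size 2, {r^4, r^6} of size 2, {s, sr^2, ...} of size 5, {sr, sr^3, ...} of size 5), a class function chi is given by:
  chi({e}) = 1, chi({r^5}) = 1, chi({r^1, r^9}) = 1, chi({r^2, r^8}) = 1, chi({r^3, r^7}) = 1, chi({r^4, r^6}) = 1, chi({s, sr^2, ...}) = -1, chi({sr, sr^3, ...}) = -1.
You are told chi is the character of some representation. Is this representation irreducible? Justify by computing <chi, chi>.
Irreducible: <chi, chi> = 1.

Reasoning: <chi, chi> = (1/|G|) sum_C |C| * |chi(C)|^2 = (1/20)[1*|1|^2 + 1*|1|^2 + 2*|1|^2 + 2*|1|^2 + 2*|1|^2 + 2*|1|^2 + 5*|-1|^2 + 5*|-1|^2]
  = (1/20)[(1) + (1) + (2) + (2) + (2) + (2) + (5) + (5)] = 20/20 = 1.
A character is irreducible iff <chi, chi> = 1, so this representation is irreducible.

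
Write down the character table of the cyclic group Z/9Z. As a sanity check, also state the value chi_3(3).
Character table of Z/9Z (irreps indexed chi_0,...,chi_8 with chi_k(m) = zeta_9^(k*m), zeta_9 = exp(2*pi*i/9)):
  irrep \ class  {0} (size 1)  {1} (size 1)    {2} (size 1)    {3} (size 1)    {4} (size 1)    {5} (size 1)    {6} (size 1)    {7} (size 1)    {8} (size 1)  
  chi_0          1             1               1               1               1               1               1               1               1             
  chi_1          1             exp(2*I*pi/9)   exp(4*I*pi/9)   exp(2*I*pi/3)   exp(8*I*pi/9)   exp(-8*I*pi/9)  exp(-2*I*pi/3)  exp(-4*I*pi/9)  exp(-2*I*pi/9)
  chi_2          1             exp(4*I*pi/9)   exp(8*I*pi/9)   exp(-2*I*pi/3)  exp(-2*I*pi/9)  exp(2*I*pi/9)   exp(2*I*pi/3)   exp(-8*I*pi/9)  exp(-4*I*pi/9)
  chi_3          1             exp(2*I*pi/3)   exp(-2*I*pi/3)  1               exp(2*I*pi/3)   exp(-2*I*pi/3)  1               exp(2*I*pi/3)   exp(-2*I*pi/3)
  chi_4          1             exp(8*I*pi/9)   exp(-2*I*pi/9)  exp(2*I*pi/3)   exp(-4*I*pi/9)  exp(4*I*pi/9)   exp(-2*I*pi/3)  exp(2*I*pi/9)   exp(-8*I*pi/9)
  chi_5          1             exp(-8*I*pi/9)  exp(2*I*pi/9)   exp(-2*I*pi/3)  exp(4*I*pi/9)   exp(-4*I*pi/9)  exp(2*I*pi/3)   exp(-2*I*pi/9)  exp(8*I*pi/9) 
  chi_6          1             exp(-2*I*pi/3)  exp(2*I*pi/3)   1               exp(-2*I*pi/3)  exp(2*I*pi/3)   1               exp(-2*I*pi/3)  exp(2*I*pi/3) 
  chi_7          1             exp(-4*I*pi/9)  exp(-8*I*pi/9)  exp(2*I*pi/3)   exp(2*I*pi/9)   exp(-2*I*pi/9)  exp(-2*I*pi/3)  exp(8*I*pi/9)   exp(4*I*pi/9) 
  chi_8          1             exp(-2*I*pi/9)  exp(-4*I*pi/9)  exp(-2*I*pi/3)  exp(-8*I*pi/9)  exp(8*I*pi/9)   exp(2*I*pi/3)   exp(4*I*pi/9)   exp(2*I*pi/9) 

Spot check: chi_3(3) = zeta_9^(3*3) = zeta_9^9 = 1.

Justification: Z/9Z is abelian, so all 9 irreducible complex representations are 1-dimensional. They are given by chi_k(m) = zeta_9^(k*m) for k = 0,...,8. Row orthogonality: sum_m chi_k(m) conj(chi_l(m)) = 9 * [k = l].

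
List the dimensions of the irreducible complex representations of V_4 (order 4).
Dimensions: 1, 1, 1, 1

Argument: There are 4 irreducibles (= number of conjugacy classes). Their dimensions d_i satisfy sum d_i^2 = |G| = 4: 1 + 1 + 1 + 1 = 4.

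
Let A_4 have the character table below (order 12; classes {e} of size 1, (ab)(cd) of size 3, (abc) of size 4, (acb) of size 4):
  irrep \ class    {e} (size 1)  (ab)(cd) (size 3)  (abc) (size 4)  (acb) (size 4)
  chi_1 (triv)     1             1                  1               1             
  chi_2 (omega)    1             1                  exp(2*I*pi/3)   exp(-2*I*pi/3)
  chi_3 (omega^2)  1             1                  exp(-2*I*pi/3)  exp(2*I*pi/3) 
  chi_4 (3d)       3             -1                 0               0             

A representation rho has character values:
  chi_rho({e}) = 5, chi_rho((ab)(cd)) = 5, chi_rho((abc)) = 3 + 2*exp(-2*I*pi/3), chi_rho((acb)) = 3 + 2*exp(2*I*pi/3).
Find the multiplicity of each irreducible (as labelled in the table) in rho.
Multiplicities: chi_1: 3, chi_2: 0, chi_3: 2, chi_4: 0.

Working: Use <chi_rho, chi> = (1/|G|) sum_C |C| * chi_rho(C) * conj(chi(C)) with |G| = 12 for each irreducible chi in the table:
  <chi_rho, chi_1> = (1/12)[1*(5)*conj(1) + 3*(5)*conj(1) + 4*(3 + 2*exp(-2*I*pi/3))*conj(1) + 4*(3 + 2*exp(2*I*pi/3))*conj(1)]
      = (1/12)[(5) + (15) + (12 + 8*exp(-2*I*pi/3)) + (12 + 8*exp(2*I*pi/3))] = 36/12 = 3
  <chi_rho, chi_2> = (1/12)[1*(5)*conj(1) + 3*(5)*conj(1) + 4*(3 + 2*exp(-2*I*pi/3))*conj(exp(2*I*pi/3)) + 4*(3 + 2*exp(2*I*pi/3))*conj(exp(-2*I*pi/3))]
      = (1/12)[(5) + (15) + (12*exp(-2*I*pi/3) + 8*exp(2*I*pi/3)) + (8*exp(-2*I*pi/3) + 12*exp(2*I*pi/3))] = 0/12 = 0
  <chi_rho, chi_3> = (1/12)[1*(5)*conj(1) + 3*(5)*conj(1) + 4*(3 + 2*exp(-2*I*pi/3))*conj(exp(-2*I*pi/3)) + 4*(3 + 2*exp(2*I*pi/3))*conj(exp(2*I*pi/3))]
      = (1/12)[(5) + (15) + (8 + 12*exp(2*I*pi/3)) + (8 + 12*exp(-2*I*pi/3))] = 24/12 = 2
  <chi_rho, chi_4> = (1/12)[1*(5)*conj(3) + 3*(5)*conj(-1) + 4*(3 + 2*exp(-2*I*pi/3))*conj(0) + 4*(3 + 2*exp(2*I*pi/3))*conj(0)]
      = (1/12)[(15) + (-15) + (0) + (0)] = 0/12 = 0
(Exp terms are combined using exp(i*s)*conj(exp(i*t)) = exp(i*(s-t)), and sums of them are collapsed using the identity that for every m > 1 the m distinct m-th roots of unity sum to 0, e.g. 1 + exp(2*I*pi/3) + exp(-2*I*pi/3) = 0.)
Dimension check: dim(rho) = sum (mult * dim) = 3*1 + 0*1 + 2*1 + 0*3 = 5 = chi_rho(e) = 5.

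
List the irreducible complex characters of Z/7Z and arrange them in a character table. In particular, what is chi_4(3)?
Character table of Z/7Z (irreps indexed chi_0,...,chi_6 with chi_k(m) = zeta_7^(k*m), zeta_7 = exp(2*pi*i/7)):
  irrep \ class  {0} (size 1)  {1} (size 1)    {2} (size 1)    {3} (size 1)    {4} (size 1)    {5} (size 1)    {6} (size 1)  
  chi_0          1             1               1               1               1               1               1             
  chi_1          1             exp(2*I*pi/7)   exp(4*I*pi/7)   exp(6*I*pi/7)   exp(-6*I*pi/7)  exp(-4*I*pi/7)  exp(-2*I*pi/7)
  chi_2          1             exp(4*I*pi/7)   exp(-6*I*pi/7)  exp(-2*I*pi/7)  exp(2*I*pi/7)   exp(6*I*pi/7)   exp(-4*I*pi/7)
  chi_3          1             exp(6*I*pi/7)   exp(-2*I*pi/7)  exp(4*I*pi/7)   exp(-4*I*pi/7)  exp(2*I*pi/7)   exp(-6*I*pi/7)
  chi_4          1             exp(-6*I*pi/7)  exp(2*I*pi/7)   exp(-4*I*pi/7)  exp(4*I*pi/7)   exp(-2*I*pi/7)  exp(6*I*pi/7) 
  chi_5          1             exp(-4*I*pi/7)  exp(6*I*pi/7)   exp(2*I*pi/7)   exp(-2*I*pi/7)  exp(-6*I*pi/7)  exp(4*I*pi/7) 
  chi_6          1             exp(-2*I*pi/7)  exp(-4*I*pi/7)  exp(-6*I*pi/7)  exp(6*I*pi/7)   exp(4*I*pi/7)   exp(2*I*pi/7) 

Spot check: chi_4(3) = zeta_7^(4*3) = zeta_7^12 = exp(-4*I*pi/7).

Argument: Z/7Z is abelian, so all 7 irreducible complex representations are 1-dimensional. They are given by chi_k(m) = zeta_7^(k*m) for k = 0,...,6. Row orthogonality: sum_m chi_k(m) conj(chi_l(m)) = 7 * [k = l].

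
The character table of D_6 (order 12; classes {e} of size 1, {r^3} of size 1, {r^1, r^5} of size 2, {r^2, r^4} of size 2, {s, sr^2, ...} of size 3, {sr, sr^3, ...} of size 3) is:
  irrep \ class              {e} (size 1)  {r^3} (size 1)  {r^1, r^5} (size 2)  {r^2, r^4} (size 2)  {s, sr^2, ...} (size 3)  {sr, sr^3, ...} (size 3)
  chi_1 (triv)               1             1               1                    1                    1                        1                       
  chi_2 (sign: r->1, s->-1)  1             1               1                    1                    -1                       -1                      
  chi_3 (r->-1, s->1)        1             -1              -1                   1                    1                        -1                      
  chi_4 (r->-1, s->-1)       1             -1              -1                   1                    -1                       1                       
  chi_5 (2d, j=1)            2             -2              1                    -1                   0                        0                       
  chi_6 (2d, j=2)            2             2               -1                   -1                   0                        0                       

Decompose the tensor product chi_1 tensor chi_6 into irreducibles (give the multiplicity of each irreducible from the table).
chi_1 tensor chi_6 = chi_6 (all other irreducibles have multiplicity 0).

Solution. The character of a tensor product is the pointwise product (chi_1 * chi_6)(C) = chi_1(C) * chi_6(C):
  {e}: (1)*(2), {r^3}: (1)*(2), {r^1, r^5}: (1)*(-1), {r^2, r^4}: (1)*(-1), {s, sr^2, ...}: (1)*(0), {sr, sr^3, ...}: (1)*(0)
so (chi_1 * chi_6) takes values
  {e} -> 2, {r^3} -> 2, {r^1, r^5} -> -1, {r^2, r^4} -> -1, {s, sr^2, ...} -> 0, {sr, sr^3, ...} -> 0.
Now take the inner product of this character with each irreducible chi from the table, <chi_1*chi_6, chi> = (1/12) sum_C |C| (chi_1*chi_6)(C) conj(chi(C)):
  <chi_1*chi_6, chi_1> = (1/12)[1*(2)*conj(1) + 1*(2)*conj(1) + 2*(-1)*conj(1) + 2*(-1)*conj(1) + 3*(0)*conj(1) + 3*(0)*conj(1)]
      = (1/12)[(2) + (2) + (-2) + (-2) + (0) + (0)] = 0/12 = 0
  <chi_1*chi_6, chi_2> = (1/12)[1*(2)*conj(1) + 1*(2)*conj(1) + 2*(-1)*conj(1) + 2*(-1)*conj(1) + 3*(0)*conj(-1) + 3*(0)*conj(-1)]
      = (1/12)[(2) + (2) + (-2) + (-2) + (0) + (0)] = 0/12 = 0
  <chi_1*chi_6, chi_3> = (1/12)[1*(2)*conj(1) + 1*(2)*conj(-1) + 2*(-1)*conj(-1) + 2*(-1)*conj(1) + 3*(0)*conj(1) + 3*(0)*conj(-1)]
      = (1/12)[(2) + (-2) + (2) + (-2) + (0) + (0)] = 0/12 = 0
  <chi_1*chi_6, chi_4> = (1/12)[1*(2)*conj(1) + 1*(2)*conj(-1) + 2*(-1)*conj(-1) + 2*(-1)*conj(1) + 3*(0)*conj(-1) + 3*(0)*conj(1)]
      = (1/12)[(2) + (-2) + (2) + (-2) + (0) + (0)] = 0/12 = 0
  <chi_1*chi_6, chi_5> = (1/12)[1*(2)*conj(2) + 1*(2)*conj(-2) + 2*(-1)*conj(1) + 2*(-1)*conj(-1) + 3*(0)*conj(0) + 3*(0)*conj(0)]
      = (1/12)[(4) + (-4) + (-2) + (2) + (0) + (0)] = 0/12 = 0
  <chi_1*chi_6, chi_6> = (1/12)[1*(2)*conj(2) + 1*(2)*conj(2) + 2*(-1)*conj(-1) + 2*(-1)*conj(-1) + 3*(0)*conj(0) + 3*(0)*conj(0)]
      = (1/12)[(4) + (4) + (2) + (2) + (0) + (0)] = 12/12 = 1
Hence the multiplicities are chi_6: 1. Dimension check: dim(chi_1)*dim(chi_6) = 1*2 = 2 and sum (mult * dim) = 1*2 = 2.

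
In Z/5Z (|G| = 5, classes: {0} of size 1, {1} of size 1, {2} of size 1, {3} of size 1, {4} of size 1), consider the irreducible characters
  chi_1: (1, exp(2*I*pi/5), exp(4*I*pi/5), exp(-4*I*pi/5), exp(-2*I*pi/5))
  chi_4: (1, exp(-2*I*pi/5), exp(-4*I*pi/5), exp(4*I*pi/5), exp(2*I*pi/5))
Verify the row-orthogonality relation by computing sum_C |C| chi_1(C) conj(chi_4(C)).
Sum = 0; so <chi_1, chi_4> = 0 (distinct irreducibles are orthogonal).

Working: Compute term by term over conjugacy classes (|C| * chi_1(C) * conj(chi_4(C))):
  1*(1)*conj(1) + 1*(exp(2*I*pi/5))*conj(exp(-2*I*pi/5)) + 1*(exp(4*I*pi/5))*conj(exp(-4*I*pi/5)) + 1*(exp(-4*I*pi/5))*conj(exp(4*I*pi/5)) + 1*(exp(-2*I*pi/5))*conj(exp(2*I*pi/5))
  = (1) + (exp(4*I*pi/5)) + (exp(-2*I*pi/5)) + (exp(2*I*pi/5)) + (exp(-4*I*pi/5))
  = 0.
(Exp terms are combined using exp(i*s)*conj(exp(i*t)) = exp(i*(s-t)), and sums of them are collapsed using the identity that for every m > 1 the m distinct m-th roots of unity sum to 0, e.g. 1 + exp(2*I*pi/3) + exp(-2*I*pi/3) = 0.)
Dividing by |G| = 5 gives 0/5 = 0, matching the row-orthogonality relation <chi_1, chi_4> = [chi_1 = chi_4].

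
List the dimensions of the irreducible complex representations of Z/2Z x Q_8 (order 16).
Dimensions: 1, 1, 1, 1, 1, 1, 1, 1, 2, 2

Proof sketch: There are 10 irreducibles (= number of conjugacy classes). Their dimensions d_i satisfy sum d_i^2 = |G| = 16: 1 + 1 + 1 + 1 + 1 + 1 + 1 + 1 + 4 + 4 = 16. (For the product with Z/2Z: each of the 2 1-dim characters of Z/2Z tensors with each irrep of Q_8, giving 2 copies of each Q_8-dimension.)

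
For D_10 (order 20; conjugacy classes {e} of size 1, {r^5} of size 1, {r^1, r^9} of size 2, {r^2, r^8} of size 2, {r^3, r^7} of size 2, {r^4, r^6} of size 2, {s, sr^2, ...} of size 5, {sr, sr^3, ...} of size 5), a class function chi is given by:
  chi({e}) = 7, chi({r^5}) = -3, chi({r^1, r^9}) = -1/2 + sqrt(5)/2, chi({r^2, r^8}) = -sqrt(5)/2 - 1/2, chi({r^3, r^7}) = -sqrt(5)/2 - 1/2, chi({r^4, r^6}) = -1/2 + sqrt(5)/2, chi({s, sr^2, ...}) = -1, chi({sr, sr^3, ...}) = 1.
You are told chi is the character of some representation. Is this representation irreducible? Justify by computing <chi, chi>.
Not irreducible (reducible): <chi, chi> = 4 > 1.

Explanation: <chi, chi> = (1/|G|) sum_C |C| * |chi(C)|^2 = (1/20)[1*|7|^2 + 1*|-3|^2 + 2*|-1/2 + sqrt(5)/2|^2 + 2*|-sqrt(5)/2 - 1/2|^2 + 2*|-sqrt(5)/2 - 1/2|^2 + 2*|-1/2 + sqrt(5)/2|^2 + 5*|-1|^2 + 5*|1|^2]
  = (1/20)[(49) + (9) + (3 - sqrt(5)) + (sqrt(5) + 3) + (sqrt(5) + 3) + (3 - sqrt(5)) + (5) + (5)] = 80/20 = 4.
A character is irreducible iff <chi, chi> = 1, so this representation is reducible.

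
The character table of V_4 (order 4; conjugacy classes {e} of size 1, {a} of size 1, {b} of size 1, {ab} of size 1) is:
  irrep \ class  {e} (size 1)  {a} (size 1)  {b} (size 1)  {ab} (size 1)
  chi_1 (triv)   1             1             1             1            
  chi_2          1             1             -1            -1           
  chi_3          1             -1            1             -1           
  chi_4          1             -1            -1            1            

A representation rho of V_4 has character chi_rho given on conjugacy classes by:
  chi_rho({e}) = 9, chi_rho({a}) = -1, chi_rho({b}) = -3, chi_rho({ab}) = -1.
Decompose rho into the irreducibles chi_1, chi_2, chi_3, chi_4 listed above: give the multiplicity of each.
Multiplicities: chi_1: 1, chi_2: 3, chi_3: 2, chi_4: 3.

Justification: Use <chi_rho, chi> = (1/|G|) sum_C |C| * chi_rho(C) * conj(chi(C)) with |G| = 4 for each irreducible chi in the table:
  <chi_rho, chi_1> = (1/4)[1*(9)*conj(1) + 1*(-1)*conj(1) + 1*(-3)*conj(1) + 1*(-1)*conj(1)]
      = (1/4)[(9) + (-1) + (-3) + (-1)] = 4/4 = 1
  <chi_rho, chi_2> = (1/4)[1*(9)*conj(1) + 1*(-1)*conj(1) + 1*(-3)*conj(-1) + 1*(-1)*conj(-1)]
      = (1/4)[(9) + (-1) + (3) + (1)] = 12/4 = 3
  <chi_rho, chi_3> = (1/4)[1*(9)*conj(1) + 1*(-1)*conj(-1) + 1*(-3)*conj(1) + 1*(-1)*conj(-1)]
      = (1/4)[(9) + (1) + (-3) + (1)] = 8/4 = 2
  <chi_rho, chi_4> = (1/4)[1*(9)*conj(1) + 1*(-1)*conj(-1) + 1*(-3)*conj(-1) + 1*(-1)*conj(1)]
      = (1/4)[(9) + (1) + (3) + (-1)] = 12/4 = 3
Dimension check: dim(rho) = sum (mult * dim) = 1*1 + 3*1 + 2*1 + 3*1 = 9 = chi_rho(e) = 9.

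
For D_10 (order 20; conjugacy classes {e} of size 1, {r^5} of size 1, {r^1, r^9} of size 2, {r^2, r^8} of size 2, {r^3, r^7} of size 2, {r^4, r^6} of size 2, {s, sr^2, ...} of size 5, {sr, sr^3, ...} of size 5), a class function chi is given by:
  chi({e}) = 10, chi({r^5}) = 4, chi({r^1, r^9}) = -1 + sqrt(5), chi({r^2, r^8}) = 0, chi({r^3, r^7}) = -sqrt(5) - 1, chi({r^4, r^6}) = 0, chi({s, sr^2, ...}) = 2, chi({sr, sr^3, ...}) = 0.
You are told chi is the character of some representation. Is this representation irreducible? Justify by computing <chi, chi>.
Not irreducible (reducible): <chi, chi> = 8 > 1.

Argument: <chi, chi> = (1/|G|) sum_C |C| * |chi(C)|^2 = (1/20)[1*|10|^2 + 1*|4|^2 + 2*|-1 + sqrt(5)|^2 + 2*|0|^2 + 2*|-sqrt(5) - 1|^2 + 2*|0|^2 + 5*|2|^2 + 5*|0|^2]
  = (1/20)[(100) + (16) + (12 - 4*sqrt(5)) + (0) + (4*sqrt(5) + 12) + (0) + (20) + (0)] = 160/20 = 8.
A character is irreducible iff <chi, chi> = 1, so this representation is reducible.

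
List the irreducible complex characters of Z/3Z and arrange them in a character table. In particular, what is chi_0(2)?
Character table of Z/3Z (irreps indexed chi_0,...,chi_2 with chi_k(m) = zeta_3^(k*m), zeta_3 = exp(2*pi*i/3)):
  irrep \ class  {0} (size 1)  {1} (size 1)    {2} (size 1)  
  chi_0          1             1               1             
  chi_1          1             exp(2*I*pi/3)   exp(-2*I*pi/3)
  chi_2          1             exp(-2*I*pi/3)  exp(2*I*pi/3) 

Spot check: chi_0(2) = zeta_3^(0*2) = zeta_3^0 = 1.

Details: Z/3Z is abelian, so all 3 irreducible complex representations are 1-dimensional. They are given by chi_k(m) = zeta_3^(k*m) for k = 0,...,2. Row orthogonality: sum_m chi_k(m) conj(chi_l(m)) = 3 * [k = l].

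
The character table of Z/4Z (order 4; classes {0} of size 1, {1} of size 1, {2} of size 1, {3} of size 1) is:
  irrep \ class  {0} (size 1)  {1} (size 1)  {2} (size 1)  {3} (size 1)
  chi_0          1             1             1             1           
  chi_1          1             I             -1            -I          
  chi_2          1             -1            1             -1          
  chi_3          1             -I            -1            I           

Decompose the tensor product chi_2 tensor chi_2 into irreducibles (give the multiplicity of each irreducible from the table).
chi_2 tensor chi_2 = chi_0 (all other irreducibles have multiplicity 0).

Solution. The character of a tensor product is the pointwise product (chi_2 * chi_2)(C) = chi_2(C) * chi_2(C):
  {0}: (1)*(1), {1}: (-1)*(-1), {2}: (1)*(1), {3}: (-1)*(-1)
so (chi_2 * chi_2) takes values
  {0} -> 1, {1} -> 1, {2} -> 1, {3} -> 1.
Now take the inner product of this character with each irreducible chi from the table, <chi_2*chi_2, chi> = (1/4) sum_C |C| (chi_2*chi_2)(C) conj(chi(C)):
  <chi_2*chi_2, chi_0> = (1/4)[1*(1)*conj(1) + 1*(1)*conj(1) + 1*(1)*conj(1) + 1*(1)*conj(1)]
      = (1/4)[(1) + (1) + (1) + (1)] = 4/4 = 1
  <chi_2*chi_2, chi_1> = (1/4)[1*(1)*conj(1) + 1*(1)*conj(I) + 1*(1)*conj(-1) + 1*(1)*conj(-I)]
      = (1/4)[(1) + (-I) + (-1) + (I)] = 0/4 = 0
  <chi_2*chi_2, chi_2> = (1/4)[1*(1)*conj(1) + 1*(1)*conj(-1) + 1*(1)*conj(1) + 1*(1)*conj(-1)]
      = (1/4)[(1) + (-1) + (1) + (-1)] = 0/4 = 0
  <chi_2*chi_2, chi_3> = (1/4)[1*(1)*conj(1) + 1*(1)*conj(-I) + 1*(1)*conj(-1) + 1*(1)*conj(I)]
      = (1/4)[(1) + (I) + (-1) + (-I)] = 0/4 = 0
(Exp terms are combined using exp(i*s)*conj(exp(i*t)) = exp(i*(s-t)), and sums of them are collapsed using the identity that for every m > 1 the m distinct m-th roots of unity sum to 0, e.g. 1 + exp(2*I*pi/3) + exp(-2*I*pi/3) = 0.)
Hence the multiplicities are chi_0: 1. Dimension check: dim(chi_2)*dim(chi_2) = 1*1 = 1 and sum (mult * dim) = 1*1 = 1.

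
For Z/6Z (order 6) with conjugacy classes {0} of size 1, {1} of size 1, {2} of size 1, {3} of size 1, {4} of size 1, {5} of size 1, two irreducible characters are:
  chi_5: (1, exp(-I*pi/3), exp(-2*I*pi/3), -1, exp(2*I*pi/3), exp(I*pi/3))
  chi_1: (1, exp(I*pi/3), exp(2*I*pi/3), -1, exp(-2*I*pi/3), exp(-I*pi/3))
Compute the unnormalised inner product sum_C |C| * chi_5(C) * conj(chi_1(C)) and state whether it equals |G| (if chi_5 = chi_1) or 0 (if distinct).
Sum = 0; so <chi_5, chi_1> = 0 (distinct irreducibles are orthogonal).

Proof sketch: Compute term by term over conjugacy classes (|C| * chi_5(C) * conj(chi_1(C))):
  1*(1)*conj(1) + 1*(exp(-I*pi/3))*conj(exp(I*pi/3)) + 1*(exp(-2*I*pi/3))*conj(exp(2*I*pi/3)) + 1*(-1)*conj(-1) + 1*(exp(2*I*pi/3))*conj(exp(-2*I*pi/3)) + 1*(exp(I*pi/3))*conj(exp(-I*pi/3))
  = (1) + (exp(-2*I*pi/3)) + (exp(2*I*pi/3)) + (1) + (exp(-2*I*pi/3)) + (exp(2*I*pi/3))
  = 0.
(Exp terms are combined using exp(i*s)*conj(exp(i*t)) = exp(i*(s-t)), and sums of them are collapsed using the identity that for every m > 1 the m distinct m-th roots of unity sum to 0, e.g. 1 + exp(2*I*pi/3) + exp(-2*I*pi/3) = 0.)
Dividing by |G| = 6 gives 0/6 = 0, matching the row-orthogonality relation <chi_5, chi_1> = [chi_5 = chi_1].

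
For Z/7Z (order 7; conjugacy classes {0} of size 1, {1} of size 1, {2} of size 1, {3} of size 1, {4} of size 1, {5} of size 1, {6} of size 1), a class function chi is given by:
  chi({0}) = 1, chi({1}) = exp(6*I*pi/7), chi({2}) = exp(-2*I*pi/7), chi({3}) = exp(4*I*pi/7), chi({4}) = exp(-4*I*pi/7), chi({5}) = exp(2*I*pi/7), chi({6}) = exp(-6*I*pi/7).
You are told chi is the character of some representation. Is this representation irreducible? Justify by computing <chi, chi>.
Irreducible: <chi, chi> = 1.

Justification: <chi, chi> = (1/|G|) sum_C |C| * |chi(C)|^2 = (1/7)[1*|1|^2 + 1*|exp(6*I*pi/7)|^2 + 1*|exp(-2*I*pi/7)|^2 + 1*|exp(4*I*pi/7)|^2 + 1*|exp(-4*I*pi/7)|^2 + 1*|exp(2*I*pi/7)|^2 + 1*|exp(-6*I*pi/7)|^2]
  = (1/7)[(1) + (1) + (1) + (1) + (1) + (1) + (1)] = 7/7 = 1.
(Exp terms are combined using exp(i*s)*conj(exp(i*t)) = exp(i*(s-t)), and sums of them are collapsed using the identity that for every m > 1 the m distinct m-th roots of unity sum to 0, e.g. 1 + exp(2*I*pi/3) + exp(-2*I*pi/3) = 0.)
A character is irreducible iff <chi, chi> = 1, so this representation is irreducible.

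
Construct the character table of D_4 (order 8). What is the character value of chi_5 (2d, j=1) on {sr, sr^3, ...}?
Conjugacy classes: {e} of size 1, {r^2} of size 1, {r^1, r^3} of size 2, {s, sr^2, ...} of size 2, {sr, sr^3, ...} of size 2.
Character table:
  irrep \ class              {e} (size 1)  {r^2} (size 1)  {r^1, r^3} (size 2)  {s, sr^2, ...} (size 2)  {sr, sr^3, ...} (size 2)
  chi_1 (triv)               1             1               1                    1                        1                       
  chi_2 (sign: r->1, s->-1)  1             1               1                    -1                       -1                      
  chi_3 (r->-1, s->1)        1             1               -1                   1                        -1                      
  chi_4 (r->-1, s->-1)       1             1               -1                   -1                       1                       
  chi_5 (2d, j=1)            2             -2              0                    0                        0                       

Spot check: chi_5 (2d, j=1) on {sr, sr^3, ...} = 0.

Why: D_4 has order 2*4 = 8 with 5 conjugacy classes, hence 5 irreducibles. Sum of squared dims 1 + 1 + 1 + 1 + 4 = 8 = |G|. Linear characters come from the abelianisation; the 2-dimensional irreps have character r^k -> 2*cos(2*pi*j*k/4), reflections -> 0.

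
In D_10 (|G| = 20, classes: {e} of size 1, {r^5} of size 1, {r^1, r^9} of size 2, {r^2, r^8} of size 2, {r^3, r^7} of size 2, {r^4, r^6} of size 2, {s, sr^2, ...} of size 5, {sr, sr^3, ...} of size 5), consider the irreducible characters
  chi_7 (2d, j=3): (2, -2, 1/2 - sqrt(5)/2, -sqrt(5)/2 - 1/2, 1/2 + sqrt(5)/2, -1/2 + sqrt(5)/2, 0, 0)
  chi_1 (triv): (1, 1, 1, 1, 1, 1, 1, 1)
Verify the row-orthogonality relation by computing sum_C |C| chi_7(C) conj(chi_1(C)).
Sum = 0; so <chi_7, chi_1> = 0 (distinct irreducibles are orthogonal).

Proof sketch: Compute term by term over conjugacy classes (|C| * chi_7(C) * conj(chi_1(C))):
  1*(2)*conj(1) + 1*(-2)*conj(1) + 2*(1/2 - sqrt(5)/2)*conj(1) + 2*(-sqrt(5)/2 - 1/2)*conj(1) + 2*(1/2 + sqrt(5)/2)*conj(1) + 2*(-1/2 + sqrt(5)/2)*conj(1) + 5*(0)*conj(1) + 5*(0)*conj(1)
  = (2) + (-2) + (1 - sqrt(5)) + (-sqrt(5) - 1) + (1 + sqrt(5)) + (-1 + sqrt(5)) + (0) + (0)
  = 0.
Dividing by |G| = 20 gives 0/20 = 0, matching the row-orthogonality relation <chi_7, chi_1> = [chi_7 = chi_1].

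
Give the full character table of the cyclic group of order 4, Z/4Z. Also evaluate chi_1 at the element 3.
Character table of Z/4Z (irreps indexed chi_0,...,chi_3 with chi_k(m) = zeta_4^(k*m), zeta_4 = exp(2*pi*i/4)):
  irrep \ class  {0} (size 1)  {1} (size 1)  {2} (size 1)  {3} (size 1)
  chi_0          1             1             1             1           
  chi_1          1             I             -1            -I          
  chi_2          1             -1            1             -1          
  chi_3          1             -I            -1            I           

Spot check: chi_1(3) = zeta_4^(1*3) = zeta_4^3 = -I.

Proof sketch: Z/4Z is abelian, so all 4 irreducible complex representations are 1-dimensional. They are given by chi_k(m) = zeta_4^(k*m) for k = 0,...,3. Row orthogonality: sum_m chi_k(m) conj(chi_l(m)) = 4 * [k = l].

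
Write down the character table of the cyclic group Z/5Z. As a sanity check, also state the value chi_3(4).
Character table of Z/5Z (irreps indexed chi_0,...,chi_4 with chi_k(m) = zeta_5^(k*m), zeta_5 = exp(2*pi*i/5)):
  irrep \ class  {0} (size 1)  {1} (size 1)    {2} (size 1)    {3} (size 1)    {4} (size 1)  
  chi_0          1             1               1               1               1             
  chi_1          1             exp(2*I*pi/5)   exp(4*I*pi/5)   exp(-4*I*pi/5)  exp(-2*I*pi/5)
  chi_2          1             exp(4*I*pi/5)   exp(-2*I*pi/5)  exp(2*I*pi/5)   exp(-4*I*pi/5)
  chi_3          1             exp(-4*I*pi/5)  exp(2*I*pi/5)   exp(-2*I*pi/5)  exp(4*I*pi/5) 
  chi_4          1             exp(-2*I*pi/5)  exp(-4*I*pi/5)  exp(4*I*pi/5)   exp(2*I*pi/5) 

Spot check: chi_3(4) = zeta_5^(3*4) = zeta_5^12 = exp(4*I*pi/5).

Proof sketch: Z/5Z is abelian, so all 5 irreducible complex representations are 1-dimensional. They are given by chi_k(m) = zeta_5^(k*m) for k = 0,...,4. Row orthogonality: sum_m chi_k(m) conj(chi_l(m)) = 5 * [k = l].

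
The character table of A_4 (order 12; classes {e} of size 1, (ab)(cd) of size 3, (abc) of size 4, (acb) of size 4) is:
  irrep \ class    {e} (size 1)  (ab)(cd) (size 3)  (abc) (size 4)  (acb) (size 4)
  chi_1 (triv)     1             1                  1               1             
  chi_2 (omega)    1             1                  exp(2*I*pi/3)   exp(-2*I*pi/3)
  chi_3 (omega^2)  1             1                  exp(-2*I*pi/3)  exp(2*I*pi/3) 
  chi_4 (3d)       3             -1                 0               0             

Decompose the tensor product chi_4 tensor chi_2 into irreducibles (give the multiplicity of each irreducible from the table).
chi_4 tensor chi_2 = chi_4 (all other irreducibles have multiplicity 0).

Derivation: The character of a tensor product is the pointwise product (chi_4 * chi_2)(C) = chi_4(C) * chi_2(C):
  {e}: (3)*(1), (ab)(cd): (-1)*(1), (abc): (0)*(exp(2*I*pi/3)), (acb): (0)*(exp(-2*I*pi/3))
so (chi_4 * chi_2) takes values
  {e} -> 3, (ab)(cd) -> -1, (abc) -> 0, (acb) -> 0.
Now take the inner product of this character with each irreducible chi from the table, <chi_4*chi_2, chi> = (1/12) sum_C |C| (chi_4*chi_2)(C) conj(chi(C)):
  <chi_4*chi_2, chi_1> = (1/12)[1*(3)*conj(1) + 3*(-1)*conj(1) + 4*(0)*conj(1) + 4*(0)*conj(1)]
      = (1/12)[(3) + (-3) + (0) + (0)] = 0/12 = 0
  <chi_4*chi_2, chi_2> = (1/12)[1*(3)*conj(1) + 3*(-1)*conj(1) + 4*(0)*conj(exp(2*I*pi/3)) + 4*(0)*conj(exp(-2*I*pi/3))]
      = (1/12)[(3) + (-3) + (0) + (0)] = 0/12 = 0
  <chi_4*chi_2, chi_3> = (1/12)[1*(3)*conj(1) + 3*(-1)*conj(1) + 4*(0)*conj(exp(-2*I*pi/3)) + 4*(0)*conj(exp(2*I*pi/3))]
      = (1/12)[(3) + (-3) + (0) + (0)] = 0/12 = 0
  <chi_4*chi_2, chi_4> = (1/12)[1*(3)*conj(3) + 3*(-1)*conj(-1) + 4*(0)*conj(0) + 4*(0)*conj(0)]
      = (1/12)[(9) + (3) + (0) + (0)] = 12/12 = 1
(Exp terms are combined using exp(i*s)*conj(exp(i*t)) = exp(i*(s-t)), and sums of them are collapsed using the identity that for every m > 1 the m distinct m-th roots of unity sum to 0, e.g. 1 + exp(2*I*pi/3) + exp(-2*I*pi/3) = 0.)
Hence the multiplicities are chi_4: 1. Dimension check: dim(chi_4)*dim(chi_2) = 3*1 = 3 and sum (mult * dim) = 1*3 = 3.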